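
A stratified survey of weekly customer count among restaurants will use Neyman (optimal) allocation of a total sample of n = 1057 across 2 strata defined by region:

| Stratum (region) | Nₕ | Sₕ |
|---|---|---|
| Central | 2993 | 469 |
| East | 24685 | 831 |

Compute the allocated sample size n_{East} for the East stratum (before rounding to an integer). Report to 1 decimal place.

989.3

Neyman allocation: nₕ = n·NₕSₕ / Σⱼ NⱼSⱼ.
Σ NⱼSⱼ = 2993·469 + 24685·831 = 2.1916952 × 10^7.
n_{East} = 1057·24685·831 / (2.1916952 × 10^7) = 989.3.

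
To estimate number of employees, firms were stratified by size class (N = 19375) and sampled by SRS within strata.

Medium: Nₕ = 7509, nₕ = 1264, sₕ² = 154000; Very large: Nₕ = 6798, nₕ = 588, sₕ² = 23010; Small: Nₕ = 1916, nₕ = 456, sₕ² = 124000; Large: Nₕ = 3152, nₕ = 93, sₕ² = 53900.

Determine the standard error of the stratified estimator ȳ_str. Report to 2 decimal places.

6.04

Var(ȳ_str) = Σₕ Wₕ²(1 − fₕ)sₕ²/nₕ with Wₕ = Nₕ/N, N = 19375.
Medium: Wₕ = 0.38756129; term = 0.38756129²·(1 − 0.16833134)·154000/1264 = 15.219654.
Very large: Wₕ = 0.35086452; term = 0.35086452²·(1 − 0.08649603)·23010/588 = 4.4007696.
Small: Wₕ = 0.09889032; term = 0.09889032²·(1 − 0.23799582)·124000/456 = 2.0263842.
Large: Wₕ = 0.16268387; term = 0.16268387²·(1 − 0.02950508)·53900/93 = 14.886345.
Sum = 36.533153.
SE = √(36.533153) = 6.04.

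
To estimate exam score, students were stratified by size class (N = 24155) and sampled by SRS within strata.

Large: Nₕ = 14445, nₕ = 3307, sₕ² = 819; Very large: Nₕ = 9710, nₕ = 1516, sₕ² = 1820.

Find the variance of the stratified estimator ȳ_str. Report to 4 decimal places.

Var(ȳ_str) = Σₕ Wₕ²(1 − fₕ)sₕ²/nₕ with Wₕ = Nₕ/N, N = 24155.
Large: Wₕ = 0.59801283; term = 0.59801283²·(1 − 0.22893735)·819/3307 = 0.068290514.
Very large: Wₕ = 0.40198717; term = 0.40198717²·(1 − 0.15612770)·1820/1516 = 0.16370928.
Sum = 0.23199979.

0.2320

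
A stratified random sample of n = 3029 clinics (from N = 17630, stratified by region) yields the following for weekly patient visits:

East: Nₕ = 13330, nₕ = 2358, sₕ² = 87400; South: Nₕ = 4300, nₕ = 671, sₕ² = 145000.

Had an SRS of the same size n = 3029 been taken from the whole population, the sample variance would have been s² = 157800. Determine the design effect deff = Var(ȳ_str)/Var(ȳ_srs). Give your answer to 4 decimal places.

0.6557

Var(ȳ_str) = Σ Wₕ²(1−fₕ)sₕ²/nₕ with Wₕ = Nₕ/17630:
  East: (13330/17630)²·(1−2358/13330)·87400/2358 = 17.441304
  South: (4300/17630)²·(1−671/4300)·145000/671 = 10.849164
  → Var(ȳ_str) = 28.290468.
Var(ȳ_srs) = (1 − 3029/17630)·157800/3029 = 43.145749.
deff = 28.290468 / 43.145749 = 0.6557.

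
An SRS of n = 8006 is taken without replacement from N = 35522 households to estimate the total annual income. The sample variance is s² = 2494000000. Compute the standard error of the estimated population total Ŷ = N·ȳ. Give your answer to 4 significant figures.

Var(Ŷ) = N²·Var(ȳ) = N²·(1 − n/N)·s²/n.
f = 8006/35522 = 0.22538145; Var(ȳ) = 0.77461855·2494000000/8006 = 241306.35.
Var(Ŷ) = 35522² · 241306.35 = 3.0448336 × 10^14.
SE(Ŷ) = √(3.0448336 × 10^14) = 1.745 × 10^7.

1.745 × 10^7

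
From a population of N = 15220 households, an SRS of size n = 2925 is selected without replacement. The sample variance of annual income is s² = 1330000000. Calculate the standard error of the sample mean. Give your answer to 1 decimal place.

Under SRS without replacement, Var(ȳ) = (1 − f)·s²/n with f = n/N = 2925/15220 = 0.19218134.
Var(ȳ) = (1 − 0.19218134)·1330000000/2925 = 0.80781866·454700.85 = 367315.83.
SE(ȳ) = √(367315.83) = 606.1.

606.1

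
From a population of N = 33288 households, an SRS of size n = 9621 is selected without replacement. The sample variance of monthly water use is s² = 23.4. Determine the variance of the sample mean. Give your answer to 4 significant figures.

Under SRS without replacement, Var(ȳ) = (1 − f)·s²/n with f = n/N = 9621/33288 = 0.28902307.
Var(ȳ) = (1 − 0.28902307)·23.4/9621 = 0.71097693·0.0024321796 = 0.0017292236.

0.001729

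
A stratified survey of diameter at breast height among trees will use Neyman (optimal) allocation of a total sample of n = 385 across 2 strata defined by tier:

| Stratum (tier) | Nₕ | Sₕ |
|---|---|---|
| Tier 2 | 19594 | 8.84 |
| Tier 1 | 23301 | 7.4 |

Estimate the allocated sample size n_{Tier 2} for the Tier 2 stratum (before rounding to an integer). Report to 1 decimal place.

Neyman allocation: nₕ = n·NₕSₕ / Σⱼ NⱼSⱼ.
Σ NⱼSⱼ = 19594·8.84 + 23301·7.4 = 345638.36.
n_{Tier 2} = 385·19594·8.84 / 345638.36 = 192.9.

192.9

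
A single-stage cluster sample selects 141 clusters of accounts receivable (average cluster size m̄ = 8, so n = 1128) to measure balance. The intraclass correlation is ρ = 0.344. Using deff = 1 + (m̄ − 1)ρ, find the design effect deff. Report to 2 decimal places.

deff = 1 + (8 − 1)·0.344 = 1 + 2.408 = 3.408.

3.41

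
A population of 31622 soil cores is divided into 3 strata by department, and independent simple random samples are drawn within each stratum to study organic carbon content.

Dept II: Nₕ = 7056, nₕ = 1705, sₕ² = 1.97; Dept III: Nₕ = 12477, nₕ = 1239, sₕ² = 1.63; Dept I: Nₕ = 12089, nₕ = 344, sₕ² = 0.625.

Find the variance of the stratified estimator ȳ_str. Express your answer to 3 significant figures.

Var(ȳ_str) = Σₕ Wₕ²(1 − fₕ)sₕ²/nₕ with Wₕ = Nₕ/N, N = 31622.
Dept II: Wₕ = 0.22313579; term = 0.22313579²·(1 − 0.24163832)·1.97/1705 = 4.3627135 × 10^-5.
Dept III: Wₕ = 0.39456707; term = 0.39456707²·(1 − 0.09930272)·1.63/1239 = 1.8447471 × 10^-4.
Dept I: Wₕ = 0.38229713; term = 0.38229713²·(1 − 0.02845562)·0.625/344 = 2.5798016 × 10^-4.
Sum = 4.8608201 × 10^-4.

4.86 × 10^-4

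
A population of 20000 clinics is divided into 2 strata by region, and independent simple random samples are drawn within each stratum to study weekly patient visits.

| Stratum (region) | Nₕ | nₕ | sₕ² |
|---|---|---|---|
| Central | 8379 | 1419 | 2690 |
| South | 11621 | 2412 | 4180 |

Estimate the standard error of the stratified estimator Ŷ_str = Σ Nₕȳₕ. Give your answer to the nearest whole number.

17205

Var(Ŷ_str) = Σₕ Nₕ²(1 − fₕ)sₕ²/nₕ.
Central: 8379²·(1 − 1419/8379)·2690/1419 = 1.105532 × 10^8.
South: 11621²·(1 − 2412/11621)·4180/2412 = 1.8546201 × 10^8.
Sum = 2.9601521 × 10^8.
SE = √(2.9601521 × 10^8) = 17205.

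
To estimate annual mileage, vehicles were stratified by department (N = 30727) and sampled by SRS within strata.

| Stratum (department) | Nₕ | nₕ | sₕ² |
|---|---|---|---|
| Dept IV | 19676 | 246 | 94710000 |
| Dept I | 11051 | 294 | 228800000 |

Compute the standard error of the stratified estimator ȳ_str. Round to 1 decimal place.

503.9

Var(ȳ_str) = Σₕ Wₕ²(1 − fₕ)sₕ²/nₕ with Wₕ = Nₕ/N, N = 30727.
Dept IV: Wₕ = 0.64034888; term = 0.64034888²·(1 − 0.01250254)·94710000/246 = 155894.22.
Dept I: Wₕ = 0.35965112; term = 0.35965112²·(1 − 0.02660393)·228800000/294 = 97985.343.
Sum = 253879.56.
SE = √(253879.56) = 503.9.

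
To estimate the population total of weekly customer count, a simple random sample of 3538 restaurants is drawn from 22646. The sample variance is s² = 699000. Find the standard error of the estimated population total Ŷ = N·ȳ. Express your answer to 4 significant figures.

Var(Ŷ) = N²·Var(ȳ) = N²·(1 − n/N)·s²/n.
f = 3538/22646 = 0.15623068; Var(ȳ) = 0.84376932·699000/3538 = 166.70287.
Var(Ŷ) = 22646² · 166.70287 = 8.5492119 × 10^10.
SE(Ŷ) = √(8.5492119 × 10^10) = 292400.

292400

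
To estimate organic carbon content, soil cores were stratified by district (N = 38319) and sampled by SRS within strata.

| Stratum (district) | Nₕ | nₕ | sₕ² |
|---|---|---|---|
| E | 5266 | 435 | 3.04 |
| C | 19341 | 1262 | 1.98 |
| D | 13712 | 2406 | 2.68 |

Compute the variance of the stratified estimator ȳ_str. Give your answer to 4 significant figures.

Var(ȳ_str) = Σₕ Wₕ²(1 − fₕ)sₕ²/nₕ with Wₕ = Nₕ/N, N = 38319.
E: Wₕ = 0.13742530; term = 0.13742530²·(1 − 0.08260539)·3.04/435 = 1.2108041 × 10^-4.
C: Wₕ = 0.50473655; term = 0.50473655²·(1 − 0.06524999)·1.98/1262 = 3.7362062 × 10^-4.
D: Wₕ = 0.35783815; term = 0.35783815²·(1 − 0.17546674)·2.68/2406 = 1.176036 × 10^-4.
Sum = 6.1230463 × 10^-4.

6.123 × 10^-4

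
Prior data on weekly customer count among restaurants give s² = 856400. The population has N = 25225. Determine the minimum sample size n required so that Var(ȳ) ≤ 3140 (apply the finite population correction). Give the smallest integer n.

Without fpc, n₀ = s²/D = 856400/3140 = 272.7389.
With fpc, (1 − n/N)·s²/n ≤ D requires n ≥ n₀/(1 + n₀/N) = 272.7389/(1 + 272.7389/25225) = 269.8215.
Rounding up, n = 270.

270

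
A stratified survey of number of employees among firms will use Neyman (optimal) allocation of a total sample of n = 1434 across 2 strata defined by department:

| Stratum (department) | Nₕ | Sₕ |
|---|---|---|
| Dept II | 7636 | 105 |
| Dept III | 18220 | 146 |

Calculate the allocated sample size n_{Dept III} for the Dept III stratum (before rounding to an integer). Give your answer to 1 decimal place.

Neyman allocation: nₕ = n·NₕSₕ / Σⱼ NⱼSⱼ.
Σ NⱼSⱼ = 7636·105 + 18220·146 = 3.4619 × 10^6.
n_{Dept III} = 1434·18220·146 / (3.4619 × 10^6) = 1101.9.

1101.9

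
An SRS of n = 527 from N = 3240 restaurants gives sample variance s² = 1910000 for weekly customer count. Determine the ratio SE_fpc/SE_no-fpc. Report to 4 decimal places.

0.9151

f = n/N = 527/3240 = 0.16265432.
SE_no-fpc = √(s²/n) = 60.202063; SE_fpc = √((1−f)s²/n) = 55.088858.
Ratio = √(1−f) = 0.91506594.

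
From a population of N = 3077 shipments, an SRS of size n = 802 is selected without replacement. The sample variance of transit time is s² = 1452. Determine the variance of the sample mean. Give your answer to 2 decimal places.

1.34

Under SRS without replacement, Var(ȳ) = (1 − f)·s²/n with f = n/N = 802/3077 = 0.26064348.
Var(ȳ) = (1 − 0.26064348)·1452/802 = 0.73935652·1.8104738 = 1.3385856.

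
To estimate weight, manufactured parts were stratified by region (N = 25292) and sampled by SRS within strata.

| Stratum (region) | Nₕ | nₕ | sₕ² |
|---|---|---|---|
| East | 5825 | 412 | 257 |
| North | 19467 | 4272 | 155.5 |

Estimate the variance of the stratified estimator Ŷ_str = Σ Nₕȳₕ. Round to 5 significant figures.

Var(Ŷ_str) = Σₕ Nₕ²(1 − fₕ)sₕ²/nₕ.
East: 5825²·(1 − 412/5825)·257/412 = 1.9668438 × 10^7.
North: 19467²·(1 − 4272/19467)·155.5/4272 = 1.0767103 × 10^7.
Sum = 3.0435541 × 10^7.

3.0436 × 10^7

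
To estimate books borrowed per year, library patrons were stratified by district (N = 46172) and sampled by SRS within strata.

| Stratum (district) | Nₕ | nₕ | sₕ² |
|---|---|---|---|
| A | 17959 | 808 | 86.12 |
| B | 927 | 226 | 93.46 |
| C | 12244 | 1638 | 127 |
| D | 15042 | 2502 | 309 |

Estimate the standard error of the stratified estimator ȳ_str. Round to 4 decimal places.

0.1766

Var(ȳ_str) = Σₕ Wₕ²(1 − fₕ)sₕ²/nₕ with Wₕ = Nₕ/N, N = 46172.
A: Wₕ = 0.38895868; term = 0.38895868²·(1 − 0.04499137)·86.12/808 = 0.015399509.
B: Wₕ = 0.02007710; term = 0.02007710²·(1 − 0.24379720)·93.46/226 = 1.2605431 × 10^-4.
C: Wₕ = 0.26518236; term = 0.26518236²·(1 − 0.13377981)·127/1638 = 0.0047228852.
D: Wₕ = 0.32578186; term = 0.32578186²·(1 − 0.16633426)·309/2502 = 0.010927402.
Sum = 0.031175851.
SE = √(0.031175851) = 0.1766.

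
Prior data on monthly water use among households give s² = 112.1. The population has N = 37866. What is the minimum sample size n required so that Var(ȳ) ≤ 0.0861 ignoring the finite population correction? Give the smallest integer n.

1302

Without fpc, n₀ = s²/D = 112.1/0.0861 = 1301.9744.
Rounding up, n = 1302.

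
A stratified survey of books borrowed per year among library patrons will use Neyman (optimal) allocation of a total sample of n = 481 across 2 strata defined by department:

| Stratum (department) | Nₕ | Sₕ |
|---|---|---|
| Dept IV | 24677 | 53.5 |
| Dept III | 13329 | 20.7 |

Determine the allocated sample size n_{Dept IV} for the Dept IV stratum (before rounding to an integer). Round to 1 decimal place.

Neyman allocation: nₕ = n·NₕSₕ / Σⱼ NⱼSⱼ.
Σ NⱼSⱼ = 24677·53.5 + 13329·20.7 = 1.5961298 × 10^6.
n_{Dept IV} = 481·24677·53.5 / (1.5961298 × 10^6) = 397.9.

397.9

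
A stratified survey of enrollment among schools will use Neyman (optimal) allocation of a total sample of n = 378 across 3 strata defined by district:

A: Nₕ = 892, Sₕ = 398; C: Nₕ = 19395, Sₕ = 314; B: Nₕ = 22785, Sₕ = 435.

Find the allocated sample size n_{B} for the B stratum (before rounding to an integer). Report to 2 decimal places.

229.05

Neyman allocation: nₕ = n·NₕSₕ / Σⱼ NⱼSⱼ.
Σ NⱼSⱼ = 892·398 + 19395·314 + 22785·435 = 1.6356521 × 10^7.
n_{B} = 378·22785·435 / (1.6356521 × 10^7) = 229.05.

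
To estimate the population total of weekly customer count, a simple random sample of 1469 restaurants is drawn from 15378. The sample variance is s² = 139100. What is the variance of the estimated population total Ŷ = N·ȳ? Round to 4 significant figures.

Var(Ŷ) = N²·Var(ȳ) = N²·(1 − n/N)·s²/n.
f = 1469/15378 = 0.09552608; Var(ȳ) = 0.90447392·139100/1469 = 85.644876.
Var(Ŷ) = 15378² · 85.644876 = 2.0253547 × 10^10.

2.025 × 10^10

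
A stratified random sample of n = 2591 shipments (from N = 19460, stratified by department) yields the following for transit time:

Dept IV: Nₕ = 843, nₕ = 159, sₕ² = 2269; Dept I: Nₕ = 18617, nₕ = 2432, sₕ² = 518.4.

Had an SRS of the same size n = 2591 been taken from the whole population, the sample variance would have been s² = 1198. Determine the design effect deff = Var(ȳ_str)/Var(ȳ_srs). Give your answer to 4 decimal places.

Var(ȳ_str) = Σ Wₕ²(1−fₕ)sₕ²/nₕ with Wₕ = Nₕ/19460:
  Dept IV: (843/19460)²·(1−159/843)·2269/159 = 0.021728782
  Dept I: (18617/19460)²·(1−2432/18617)·518.4/2432 = 0.16960481
  → Var(ȳ_str) = 0.19133359.
Var(ȳ_srs) = (1 − 2591/19460)·1198/2591 = 0.40080756.
deff = 0.19133359 / 0.40080756 = 0.4774.

0.4774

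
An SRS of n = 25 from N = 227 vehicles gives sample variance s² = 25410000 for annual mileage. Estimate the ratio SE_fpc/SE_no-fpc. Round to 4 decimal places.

f = n/N = 25/227 = 0.11013216.
SE_no-fpc = √(s²/n) = 1008.1667; SE_fpc = √((1−f)s²/n) = 951.0319.
Ratio = √(1−f) = 0.94332807.

0.9433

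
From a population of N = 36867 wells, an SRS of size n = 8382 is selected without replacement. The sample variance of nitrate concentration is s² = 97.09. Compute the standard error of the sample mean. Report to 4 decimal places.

Under SRS without replacement, Var(ȳ) = (1 − f)·s²/n with f = n/N = 8382/36867 = 0.22735780.
Var(ȳ) = (1 − 0.22735780)·97.09/8382 = 0.77264220·0.011583154 = 0.0089496339.
SE(ȳ) = √(0.0089496339) = 0.0946.

0.0946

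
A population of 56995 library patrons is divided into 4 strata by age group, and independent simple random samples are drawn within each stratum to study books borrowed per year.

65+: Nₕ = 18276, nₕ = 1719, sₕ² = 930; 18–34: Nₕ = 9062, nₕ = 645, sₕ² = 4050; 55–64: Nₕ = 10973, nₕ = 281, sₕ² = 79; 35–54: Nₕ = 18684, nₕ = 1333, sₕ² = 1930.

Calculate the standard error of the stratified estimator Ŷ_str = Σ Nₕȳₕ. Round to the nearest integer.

33838

Var(Ŷ_str) = Σₕ Nₕ²(1 − fₕ)sₕ²/nₕ.
65+: 18276²·(1 − 1719/18276)·930/1719 = 1.6370799 × 10^8.
18–34: 9062²·(1 − 645/9062)·4050/645 = 4.7893513 × 10^8.
55–64: 10973²·(1 − 281/10973)·79/281 = 3.2984135 × 10^7.
35–54: 18684²·(1 − 1333/18684)·1930/1333 = 4.693767 × 10^8.
Sum = 1.145004 × 10^9.
SE = √(1.145004 × 10^9) = 33838.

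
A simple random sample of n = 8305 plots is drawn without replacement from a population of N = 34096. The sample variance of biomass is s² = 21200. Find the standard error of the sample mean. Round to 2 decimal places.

Under SRS without replacement, Var(ȳ) = (1 − f)·s²/n with f = n/N = 8305/34096 = 0.24357696.
Var(ȳ) = (1 − 0.24357696)·21200/8305 = 0.75642304·2.5526791 = 1.9309053.
SE(ȳ) = √(1.9309053) = 1.39.

1.39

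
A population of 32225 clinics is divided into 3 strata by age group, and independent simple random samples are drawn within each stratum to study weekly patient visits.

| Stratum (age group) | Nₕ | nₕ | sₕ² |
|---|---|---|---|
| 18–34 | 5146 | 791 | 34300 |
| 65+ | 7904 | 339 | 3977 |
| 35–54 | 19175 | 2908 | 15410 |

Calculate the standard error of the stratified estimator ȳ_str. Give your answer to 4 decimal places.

Var(ȳ_str) = Σₕ Wₕ²(1 − fₕ)sₕ²/nₕ with Wₕ = Nₕ/N, N = 32225.
18–34: Wₕ = 0.15968968; term = 0.15968968²·(1 − 0.15371162)·34300/791 = 0.9358144.
65+: Wₕ = 0.24527541; term = 0.24527541²·(1 − 0.04288968)·3977/339 = 0.67550086.
35–54: Wₕ = 0.59503491; term = 0.59503491²·(1 − 0.15165580)·15410/2908 = 1.5917147.
Sum = 3.20303.
SE = √(3.20303) = 1.7897.

1.7897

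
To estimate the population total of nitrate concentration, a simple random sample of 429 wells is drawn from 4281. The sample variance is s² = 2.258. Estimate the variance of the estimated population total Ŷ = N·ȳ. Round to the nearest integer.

86796

Var(Ŷ) = N²·Var(ȳ) = N²·(1 − n/N)·s²/n.
f = 429/4281 = 0.10021023; Var(ȳ) = 0.89978977·2.258/429 = 0.0047359564.
Var(Ŷ) = 4281² · 0.0047359564 = 86795.688.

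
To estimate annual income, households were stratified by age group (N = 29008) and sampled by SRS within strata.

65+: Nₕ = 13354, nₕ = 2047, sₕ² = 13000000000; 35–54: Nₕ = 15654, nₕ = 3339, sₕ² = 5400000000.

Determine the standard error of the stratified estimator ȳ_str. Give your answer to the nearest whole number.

1229

Var(ȳ_str) = Σₕ Wₕ²(1 − fₕ)sₕ²/nₕ with Wₕ = Nₕ/N, N = 29008.
65+: Wₕ = 0.46035576; term = 0.46035576²·(1 − 0.15328740)·13000000000/2047 = 1.1395902 × 10^6.
35–54: Wₕ = 0.53964424; term = 0.53964424²·(1 − 0.21330011)·5400000000/3339 = 370511.35.
Sum = 1.5101016 × 10^6.
SE = √(1.5101016 × 10^6) = 1229.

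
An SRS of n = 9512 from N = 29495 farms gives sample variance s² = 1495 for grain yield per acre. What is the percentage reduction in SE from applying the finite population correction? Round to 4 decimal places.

f = n/N = 9512/29495 = 0.32249534.
SE_no-fpc = √(s²/n) = 0.39644658; SE_fpc = √((1−f)s²/n) = 0.32631784.
Ratio = √(1−f) = 0.82310671. Reduction = 100·(1 − 0.82310671) = 17.6893%.

17.6893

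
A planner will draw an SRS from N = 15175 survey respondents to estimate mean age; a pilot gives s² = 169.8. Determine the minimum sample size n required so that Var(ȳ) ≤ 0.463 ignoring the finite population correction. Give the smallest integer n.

367

Without fpc, n₀ = s²/D = 169.8/0.463 = 366.7387.
Rounding up, n = 367.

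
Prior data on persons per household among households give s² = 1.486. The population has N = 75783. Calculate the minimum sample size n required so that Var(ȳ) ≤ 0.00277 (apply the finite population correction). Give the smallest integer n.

Without fpc, n₀ = s²/D = 1.486/0.00277 = 536.4621.
With fpc, (1 − n/N)·s²/n ≤ D requires n ≥ n₀/(1 + n₀/N) = 536.4621/(1 + 536.4621/75783) = 532.6912.
Rounding up, n = 533.

533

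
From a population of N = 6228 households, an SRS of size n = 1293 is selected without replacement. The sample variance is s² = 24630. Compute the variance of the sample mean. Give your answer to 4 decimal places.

15.0940

Under SRS without replacement, Var(ȳ) = (1 − f)·s²/n with f = n/N = 1293/6228 = 0.20761079.
Var(ȳ) = (1 − 0.20761079)·24630/1293 = 0.79238921·19.048724 = 15.094003.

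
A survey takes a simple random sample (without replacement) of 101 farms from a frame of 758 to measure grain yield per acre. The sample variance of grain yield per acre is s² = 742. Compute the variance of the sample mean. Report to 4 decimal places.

Under SRS without replacement, Var(ȳ) = (1 − f)·s²/n with f = n/N = 101/758 = 0.13324538.
Var(ȳ) = (1 − 0.13324538)·742/101 = 0.86675462·7.3465347 = 6.3676428.

6.3676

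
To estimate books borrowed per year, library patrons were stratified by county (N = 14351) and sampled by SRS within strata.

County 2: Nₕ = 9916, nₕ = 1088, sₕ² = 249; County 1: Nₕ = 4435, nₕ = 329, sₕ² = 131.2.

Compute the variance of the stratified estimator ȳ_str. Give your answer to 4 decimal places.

Var(ȳ_str) = Σₕ Wₕ²(1 − fₕ)sₕ²/nₕ with Wₕ = Nₕ/N, N = 14351.
County 2: Wₕ = 0.69096230; term = 0.69096230²·(1 − 0.10972166)·249/1088 = 0.097275835.
County 1: Wₕ = 0.30903770; term = 0.30903770²·(1 − 0.07418264)·131.2/329 = 0.035260314.
Sum = 0.13253615.

0.1325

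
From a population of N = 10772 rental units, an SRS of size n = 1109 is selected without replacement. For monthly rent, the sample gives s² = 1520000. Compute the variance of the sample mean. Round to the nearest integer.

Under SRS without replacement, Var(ȳ) = (1 − f)·s²/n with f = n/N = 1109/10772 = 0.10295210.
Var(ȳ) = (1 − 0.10295210)·1520000/1109 = 0.89704790·1370.6041 = 1229.4976.

1229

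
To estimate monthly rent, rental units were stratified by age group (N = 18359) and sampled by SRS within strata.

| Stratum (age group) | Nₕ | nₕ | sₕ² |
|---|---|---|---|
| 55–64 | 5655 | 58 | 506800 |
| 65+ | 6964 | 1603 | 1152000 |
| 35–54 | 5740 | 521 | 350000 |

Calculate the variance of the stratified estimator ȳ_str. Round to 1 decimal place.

959.8

Var(ȳ_str) = Σₕ Wₕ²(1 − fₕ)sₕ²/nₕ with Wₕ = Nₕ/N, N = 18359.
55–64: Wₕ = 0.30802331; term = 0.30802331²·(1 − 0.01025641)·506800/58 = 820.5376.
65+: Wₕ = 0.37932349; term = 0.37932349²·(1 − 0.23018380)·1152000/1603 = 79.602276.
35–54: Wₕ = 0.31265319; term = 0.31265319²·(1 − 0.09076655)·350000/521 = 59.707855.
Sum = 959.84773.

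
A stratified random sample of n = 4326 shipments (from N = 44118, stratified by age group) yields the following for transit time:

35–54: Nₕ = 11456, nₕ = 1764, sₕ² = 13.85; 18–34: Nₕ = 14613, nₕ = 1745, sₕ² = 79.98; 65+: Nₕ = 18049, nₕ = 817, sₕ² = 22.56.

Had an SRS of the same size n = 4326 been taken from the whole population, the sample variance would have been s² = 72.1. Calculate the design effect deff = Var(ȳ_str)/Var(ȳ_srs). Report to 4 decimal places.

0.6179

Var(ȳ_str) = Σ Wₕ²(1−fₕ)sₕ²/nₕ with Wₕ = Nₕ/44118:
  35–54: (11456/44118)²·(1−1764/11456)·13.85/1764 = 4.4788444 × 10^-4
  18–34: (14613/44118)²·(1−1745/14613)·79.98/1745 = 0.004427971
  65+: (18049/44118)²·(1−817/18049)·22.56/817 = 0.0044123935
  → Var(ȳ_str) = 0.0092882489.
Var(ȳ_srs) = (1 − 4326/44118)·72.1/4326 = 0.015032413.
deff = 0.0092882489 / 0.015032413 = 0.6179.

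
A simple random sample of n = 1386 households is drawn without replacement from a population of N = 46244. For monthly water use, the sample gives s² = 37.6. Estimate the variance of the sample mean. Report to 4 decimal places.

0.0263

Under SRS without replacement, Var(ȳ) = (1 − f)·s²/n with f = n/N = 1386/46244 = 0.02997146.
Var(ȳ) = (1 − 0.02997146)·37.6/1386 = 0.97002854·0.027128427 = 0.026315349.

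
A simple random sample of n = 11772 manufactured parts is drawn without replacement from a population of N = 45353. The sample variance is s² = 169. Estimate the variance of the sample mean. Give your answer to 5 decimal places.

Under SRS without replacement, Var(ȳ) = (1 − f)·s²/n with f = n/N = 11772/45353 = 0.25956387.
Var(ȳ) = (1 − 0.25956387)·169/11772 = 0.74043613·0.014356099 = 0.010629775.

0.01063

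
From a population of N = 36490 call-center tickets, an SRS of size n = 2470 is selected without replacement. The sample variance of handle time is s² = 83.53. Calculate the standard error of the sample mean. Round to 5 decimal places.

0.17756

Under SRS without replacement, Var(ȳ) = (1 − f)·s²/n with f = n/N = 2470/36490 = 0.06768978.
Var(ȳ) = (1 − 0.06768978)·83.53/2470 = 0.93231022·0.033817814 = 0.031528693.
SE(ȳ) = √(0.031528693) = 0.17756.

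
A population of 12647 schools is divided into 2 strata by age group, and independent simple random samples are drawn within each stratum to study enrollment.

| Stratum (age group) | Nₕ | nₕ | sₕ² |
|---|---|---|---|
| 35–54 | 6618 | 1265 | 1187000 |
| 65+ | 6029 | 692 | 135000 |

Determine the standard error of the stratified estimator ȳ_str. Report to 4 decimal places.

Var(ȳ_str) = Σₕ Wₕ²(1 − fₕ)sₕ²/nₕ with Wₕ = Nₕ/N, N = 12647.
35–54: Wₕ = 0.52328615; term = 0.52328615²·(1 − 0.19114536)·1187000/1265 = 207.83044.
65+: Wₕ = 0.47671385; term = 0.47671385²·(1 − 0.11477857)·135000/692 = 39.245975.
Sum = 247.07642.
SE = √(247.07642) = 15.7187.

15.7187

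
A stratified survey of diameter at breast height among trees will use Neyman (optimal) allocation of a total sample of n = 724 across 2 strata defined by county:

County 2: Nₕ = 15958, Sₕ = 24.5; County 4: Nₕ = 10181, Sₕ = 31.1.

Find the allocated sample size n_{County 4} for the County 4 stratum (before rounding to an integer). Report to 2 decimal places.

Neyman allocation: nₕ = n·NₕSₕ / Σⱼ NⱼSⱼ.
Σ NⱼSⱼ = 15958·24.5 + 10181·31.1 = 707600.1.
n_{County 4} = 724·10181·31.1 / 707600.1 = 323.97.

323.97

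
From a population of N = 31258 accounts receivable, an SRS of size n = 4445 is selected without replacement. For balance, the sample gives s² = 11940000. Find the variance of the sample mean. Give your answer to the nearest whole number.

2304

Under SRS without replacement, Var(ȳ) = (1 − f)·s²/n with f = n/N = 4445/31258 = 0.14220360.
Var(ȳ) = (1 − 0.14220360)·11940000/4445 = 0.85779640·2686.1642 = 2304.182.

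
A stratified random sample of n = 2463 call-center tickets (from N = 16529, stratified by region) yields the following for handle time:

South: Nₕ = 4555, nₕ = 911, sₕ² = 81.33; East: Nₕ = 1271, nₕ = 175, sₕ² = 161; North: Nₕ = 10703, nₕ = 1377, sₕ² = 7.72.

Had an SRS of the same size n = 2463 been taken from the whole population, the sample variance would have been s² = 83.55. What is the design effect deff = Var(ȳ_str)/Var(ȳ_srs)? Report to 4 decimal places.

0.4213

Var(ȳ_str) = Σ Wₕ²(1−fₕ)sₕ²/nₕ with Wₕ = Nₕ/16529:
  South: (4555/16529)²·(1−911/4555)·81.33/911 = 0.005423829
  East: (1271/16529)²·(1−175/1271)·161/175 = 0.0046908417
  North: (10703/16529)²·(1−1377/10703)·7.72/1377 = 0.0020482886
  → Var(ȳ_str) = 0.012162959.
Var(ȳ_srs) = (1 − 2463/16529)·83.55/2463 = 0.028867294.
deff = 0.012162959 / 0.028867294 = 0.4213.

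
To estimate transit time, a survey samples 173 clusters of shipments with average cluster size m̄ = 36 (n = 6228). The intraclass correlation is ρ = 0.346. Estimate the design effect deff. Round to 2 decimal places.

deff = 1 + (36 − 1)·0.346 = 1 + 12.11 = 13.11.

13.11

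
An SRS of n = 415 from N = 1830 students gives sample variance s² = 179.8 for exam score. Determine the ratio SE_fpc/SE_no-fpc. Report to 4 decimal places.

f = n/N = 415/1830 = 0.22677596.
SE_no-fpc = √(s²/n) = 0.65821958; SE_fpc = √((1−f)s²/n) = 0.57879327.
Ratio = √(1−f) = 0.87933159.

0.8793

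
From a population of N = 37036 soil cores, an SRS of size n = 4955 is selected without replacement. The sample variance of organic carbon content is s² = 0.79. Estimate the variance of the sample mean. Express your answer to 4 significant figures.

1.381 × 10^-4

Under SRS without replacement, Var(ȳ) = (1 − f)·s²/n with f = n/N = 4955/37036 = 0.13378875.
Var(ȳ) = (1 − 0.13378875)·0.79/4955 = 0.86621125·1.5943491 × 10^-4 = 1.3810432 × 10^-4.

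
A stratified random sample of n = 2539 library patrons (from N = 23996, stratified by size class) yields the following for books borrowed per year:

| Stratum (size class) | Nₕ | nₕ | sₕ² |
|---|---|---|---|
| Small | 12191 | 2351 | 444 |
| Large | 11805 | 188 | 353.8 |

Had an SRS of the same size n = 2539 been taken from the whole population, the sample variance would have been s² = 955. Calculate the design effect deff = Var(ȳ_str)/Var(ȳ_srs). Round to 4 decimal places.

1.4496

Var(ȳ_str) = Σ Wₕ²(1−fₕ)sₕ²/nₕ with Wₕ = Nₕ/23996:
  Small: (12191/23996)²·(1−2351/12191)·444/2351 = 0.039344775
  Large: (11805/23996)²·(1−188/11805)·353.8/188 = 0.44821073
  → Var(ȳ_str) = 0.48755551.
Var(ȳ_srs) = (1 − 2539/23996)·955/2539 = 0.33633404.
deff = 0.48755551 / 0.33633404 = 1.4496.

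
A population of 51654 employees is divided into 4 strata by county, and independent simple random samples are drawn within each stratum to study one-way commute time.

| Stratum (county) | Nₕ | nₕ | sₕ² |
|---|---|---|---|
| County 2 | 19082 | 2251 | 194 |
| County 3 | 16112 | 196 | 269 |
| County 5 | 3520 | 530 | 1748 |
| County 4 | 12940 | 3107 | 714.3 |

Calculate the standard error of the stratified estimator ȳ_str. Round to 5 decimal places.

0.40774

Var(ȳ_str) = Σₕ Wₕ²(1 − fₕ)sₕ²/nₕ with Wₕ = Nₕ/N, N = 51654.
County 2: Wₕ = 0.36941960; term = 0.36941960²·(1 − 0.11796457)·194/2251 = 0.010374141.
County 3: Wₕ = 0.31192163; term = 0.31192163²·(1 − 0.01216485)·269/196 = 0.13190816.
County 5: Wₕ = 0.06814574; term = 0.06814574²·(1 − 0.15056818)·1748/530 = 0.013009826.
County 4: Wₕ = 0.25051303; term = 0.25051303²·(1 − 0.24010819)·714.3/3107 = 0.010963565.
Sum = 0.16625569.
SE = √(0.16625569) = 0.40774.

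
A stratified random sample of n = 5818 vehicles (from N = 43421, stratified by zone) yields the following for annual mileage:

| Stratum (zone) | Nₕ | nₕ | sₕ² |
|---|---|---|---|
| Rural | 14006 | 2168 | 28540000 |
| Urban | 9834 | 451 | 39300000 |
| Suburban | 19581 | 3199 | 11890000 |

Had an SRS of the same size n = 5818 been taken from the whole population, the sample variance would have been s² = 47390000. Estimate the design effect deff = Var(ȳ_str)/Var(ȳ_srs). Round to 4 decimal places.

0.8583

Var(ȳ_str) = Σ Wₕ²(1−fₕ)sₕ²/nₕ with Wₕ = Nₕ/43421:
  Rural: (14006/43421)²·(1−2168/14006)·28540000/2168 = 1157.6773
  Urban: (9834/43421)²·(1−451/9834)·39300000/451 = 4264.698
  Suburban: (19581/43421)²·(1−3199/19581)·11890000/3199 = 632.36782
  → Var(ȳ_str) = 6054.7431.
Var(ȳ_srs) = (1 − 5818/43421)·47390000/5818 = 7054.0034.
deff = 6054.7431 / 7054.0034 = 0.8583.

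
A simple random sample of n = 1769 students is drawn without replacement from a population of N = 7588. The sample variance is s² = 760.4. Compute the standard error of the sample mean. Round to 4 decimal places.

0.5741

Under SRS without replacement, Var(ȳ) = (1 − f)·s²/n with f = n/N = 1769/7588 = 0.23313126.
Var(ȳ) = (1 − 0.23313126)·760.4/1769 = 0.76686874·0.42984737 = 0.32963651.
SE(ȳ) = √(0.32963651) = 0.5741.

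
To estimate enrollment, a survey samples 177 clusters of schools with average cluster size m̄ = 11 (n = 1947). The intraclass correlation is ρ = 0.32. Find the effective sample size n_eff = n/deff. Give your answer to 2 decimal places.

deff = 1 + (11 − 1)·0.32 = 1 + 3.2 = 4.2.
n_eff = 1947 / 4.2 = 463.57.

463.57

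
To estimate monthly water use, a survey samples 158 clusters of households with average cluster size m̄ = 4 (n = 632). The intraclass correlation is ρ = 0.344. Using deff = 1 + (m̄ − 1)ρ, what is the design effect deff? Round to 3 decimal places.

deff = 1 + (4 − 1)·0.344 = 1 + 1.032 = 2.032.

2.032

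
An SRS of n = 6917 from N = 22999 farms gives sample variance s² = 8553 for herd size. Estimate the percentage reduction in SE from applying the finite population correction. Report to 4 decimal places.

16.3790

f = n/N = 6917/22999 = 0.30075221.
SE_no-fpc = √(s²/n) = 1.1119886; SE_fpc = √((1−f)s²/n) = 0.92985643.
Ratio = √(1−f) = 0.83621038. Reduction = 100·(1 − 0.83621038) = 16.3790%.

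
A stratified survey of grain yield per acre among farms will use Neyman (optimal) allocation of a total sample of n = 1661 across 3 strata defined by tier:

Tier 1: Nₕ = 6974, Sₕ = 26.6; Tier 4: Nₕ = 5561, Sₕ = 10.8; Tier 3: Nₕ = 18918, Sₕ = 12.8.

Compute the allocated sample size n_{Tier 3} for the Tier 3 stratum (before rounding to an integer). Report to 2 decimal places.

824.68

Neyman allocation: nₕ = n·NₕSₕ / Σⱼ NⱼSⱼ.
Σ NⱼSⱼ = 6974·26.6 + 5561·10.8 + 18918·12.8 = 487717.6.
n_{Tier 3} = 1661·18918·12.8 / 487717.6 = 824.68.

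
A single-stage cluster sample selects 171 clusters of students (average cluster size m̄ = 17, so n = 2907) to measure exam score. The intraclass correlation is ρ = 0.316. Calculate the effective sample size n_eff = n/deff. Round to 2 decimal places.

480.02

deff = 1 + (17 − 1)·0.316 = 1 + 5.056 = 6.056.
n_eff = 2907 / 6.056 = 480.02.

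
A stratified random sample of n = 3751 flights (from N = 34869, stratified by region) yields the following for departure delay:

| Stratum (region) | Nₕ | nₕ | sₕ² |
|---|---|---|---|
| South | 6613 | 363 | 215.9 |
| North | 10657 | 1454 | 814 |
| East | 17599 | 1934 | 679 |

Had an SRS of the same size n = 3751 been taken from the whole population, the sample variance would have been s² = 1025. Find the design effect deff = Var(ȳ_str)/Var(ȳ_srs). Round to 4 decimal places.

0.5945

Var(ȳ_str) = Σ Wₕ²(1−fₕ)sₕ²/nₕ with Wₕ = Nₕ/34869:
  South: (6613/34869)²·(1−363/6613)·215.9/363 = 0.020218344
  North: (10657/34869)²·(1−1454/10657)·814/1454 = 0.045159113
  East: (17599/34869)²·(1−1934/17599)·679/1934 = 0.079607266
  → Var(ȳ_str) = 0.14498472.
Var(ȳ_srs) = (1 − 3751/34869)·1025/3751 = 0.24386473.
deff = 0.14498472 / 0.24386473 = 0.5945.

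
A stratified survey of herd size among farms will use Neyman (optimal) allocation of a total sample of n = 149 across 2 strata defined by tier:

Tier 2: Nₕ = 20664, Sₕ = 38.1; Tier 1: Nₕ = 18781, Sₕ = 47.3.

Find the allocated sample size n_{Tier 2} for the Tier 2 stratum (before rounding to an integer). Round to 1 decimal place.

Neyman allocation: nₕ = n·NₕSₕ / Σⱼ NⱼSⱼ.
Σ NⱼSⱼ = 20664·38.1 + 18781·47.3 = 1.6756397 × 10^6.
n_{Tier 2} = 149·20664·38.1 / (1.6756397 × 10^6) = 70.0.

70.0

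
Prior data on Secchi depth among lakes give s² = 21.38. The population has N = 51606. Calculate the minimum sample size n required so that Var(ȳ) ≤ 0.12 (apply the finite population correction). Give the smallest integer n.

Without fpc, n₀ = s²/D = 21.38/0.12 = 178.1667.
With fpc, (1 − n/N)·s²/n ≤ D requires n ≥ n₀/(1 + n₀/N) = 178.1667/(1 + 178.1667/51606) = 177.5537.
Rounding up, n = 178.

178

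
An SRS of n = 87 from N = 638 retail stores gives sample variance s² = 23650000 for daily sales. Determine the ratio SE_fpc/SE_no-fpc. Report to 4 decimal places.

0.9293

f = n/N = 87/638 = 0.13636364.
SE_no-fpc = √(s²/n) = 521.3819; SE_fpc = √((1−f)s²/n) = 484.53082.
Ratio = √(1−f) = 0.92932038.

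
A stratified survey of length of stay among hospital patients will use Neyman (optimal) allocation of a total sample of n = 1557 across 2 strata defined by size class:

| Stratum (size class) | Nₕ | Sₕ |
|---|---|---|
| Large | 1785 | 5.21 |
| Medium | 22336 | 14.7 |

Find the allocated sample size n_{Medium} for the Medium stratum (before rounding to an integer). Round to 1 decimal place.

1514.1

Neyman allocation: nₕ = n·NₕSₕ / Σⱼ NⱼSⱼ.
Σ NⱼSⱼ = 1785·5.21 + 22336·14.7 = 337639.05.
n_{Medium} = 1557·22336·14.7 / 337639.05 = 1514.1.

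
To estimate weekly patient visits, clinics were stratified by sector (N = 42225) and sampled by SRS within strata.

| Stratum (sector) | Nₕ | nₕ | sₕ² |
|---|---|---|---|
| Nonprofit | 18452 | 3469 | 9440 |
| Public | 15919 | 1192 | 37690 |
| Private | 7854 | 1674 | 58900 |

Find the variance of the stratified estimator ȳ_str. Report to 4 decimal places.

5.5374

Var(ȳ_str) = Σₕ Wₕ²(1 − fₕ)sₕ²/nₕ with Wₕ = Nₕ/N, N = 42225.
Nonprofit: Wₕ = 0.43699230; term = 0.43699230²·(1 − 0.18800130)·9440/3469 = 0.42195934.
Public: Wₕ = 0.37700414; term = 0.37700414²·(1 − 0.07487908)·37690/1192 = 4.1575802.
Private: Wₕ = 0.18600355; term = 0.18600355²·(1 − 0.21313980)·58900/1674 = 0.95785528.
Sum = 5.5373948.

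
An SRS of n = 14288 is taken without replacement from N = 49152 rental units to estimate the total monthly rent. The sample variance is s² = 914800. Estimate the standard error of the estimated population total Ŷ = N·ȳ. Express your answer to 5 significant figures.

331240

Var(Ŷ) = N²·Var(ȳ) = N²·(1 − n/N)·s²/n.
f = 14288/49152 = 0.29069010; Var(ȳ) = 0.70930990·914800/14288 = 45.414102.
Var(Ŷ) = 49152² · 45.414102 = 1.097168 × 10^11.
SE(Ŷ) = √(1.097168 × 10^11) = 331240.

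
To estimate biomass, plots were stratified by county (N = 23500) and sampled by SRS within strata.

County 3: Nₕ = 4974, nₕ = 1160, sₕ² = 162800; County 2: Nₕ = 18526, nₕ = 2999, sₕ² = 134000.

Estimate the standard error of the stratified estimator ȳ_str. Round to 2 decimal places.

Var(ȳ_str) = Σₕ Wₕ²(1 − fₕ)sₕ²/nₕ with Wₕ = Nₕ/N, N = 23500.
County 3: Wₕ = 0.21165957; term = 0.21165957²·(1 − 0.23321271)·162800/1160 = 4.8211113.
County 2: Wₕ = 0.78834043; term = 0.78834043²·(1 − 0.16188060)·134000/2999 = 23.273506.
Sum = 28.094617.
SE = √(28.094617) = 5.30.

5.30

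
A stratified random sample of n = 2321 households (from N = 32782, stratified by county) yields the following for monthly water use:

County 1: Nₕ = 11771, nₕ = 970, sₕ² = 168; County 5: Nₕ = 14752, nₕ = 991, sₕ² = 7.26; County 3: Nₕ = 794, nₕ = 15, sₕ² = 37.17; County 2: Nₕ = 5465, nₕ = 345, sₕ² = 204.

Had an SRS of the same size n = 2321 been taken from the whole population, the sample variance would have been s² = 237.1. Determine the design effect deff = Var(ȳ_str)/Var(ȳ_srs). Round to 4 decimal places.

Var(ȳ_str) = Σ Wₕ²(1−fₕ)sₕ²/nₕ with Wₕ = Nₕ/32782:
  County 1: (11771/32782)²·(1−970/11771)·168/970 = 0.020490095
  County 5: (14752/32782)²·(1−991/14752)·7.26/991 = 0.0013838626
  County 3: (794/32782)²·(1−15/794)·37.17/15 = 0.0014262261
  County 2: (5465/32782)²·(1−345/5465)·204/345 = 0.015395731
  → Var(ȳ_str) = 0.038695915.
Var(ȳ_srs) = (1 − 2321/32782)·237.1/2321 = 0.094921616.
deff = 0.038695915 / 0.094921616 = 0.4077.

0.4077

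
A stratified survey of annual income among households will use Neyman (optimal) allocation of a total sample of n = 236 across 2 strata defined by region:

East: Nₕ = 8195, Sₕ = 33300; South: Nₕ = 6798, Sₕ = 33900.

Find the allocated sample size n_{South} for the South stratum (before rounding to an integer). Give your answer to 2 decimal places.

Neyman allocation: nₕ = n·NₕSₕ / Σⱼ NⱼSⱼ.
Σ NⱼSⱼ = 8195·33300 + 6798·33900 = 5.033457 × 10^8.
n_{South} = 236·6798·33900 / (5.033457 × 10^8) = 108.05.

108.05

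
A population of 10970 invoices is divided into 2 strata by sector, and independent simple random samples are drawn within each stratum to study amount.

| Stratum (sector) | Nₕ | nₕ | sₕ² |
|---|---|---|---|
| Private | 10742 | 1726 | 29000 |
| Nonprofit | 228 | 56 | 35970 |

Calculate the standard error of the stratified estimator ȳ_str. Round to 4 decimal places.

Var(ȳ_str) = Σₕ Wₕ²(1 − fₕ)sₕ²/nₕ with Wₕ = Nₕ/N, N = 10970.
Private: Wₕ = 0.97921604; term = 0.97921604²·(1 − 0.16067771)·29000/1726 = 13.522064.
Nonprofit: Wₕ = 0.02078396; term = 0.02078396²·(1 − 0.24561404)·35970/56 = 0.20931601.
Sum = 13.73138.
SE = √(13.73138) = 3.7056.

3.7056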